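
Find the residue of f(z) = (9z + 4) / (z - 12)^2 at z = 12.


Step 1: Pole of order 2 at z = 12
Step 2: Res = lim d/dz [(z - 12)^2 * f(z)] as z -> 12
Step 3: (z - 12)^2 * f(z) = 9z + 4
Step 4: d/dz[9z + 4] = 9

9


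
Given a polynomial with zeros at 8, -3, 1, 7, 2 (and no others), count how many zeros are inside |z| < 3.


Step 1: Check each root:
  z = 8: |8| = 8 >= 3
  z = -3: |-3| = 3 >= 3
  z = 1: |1| = 1 < 3
  z = 7: |7| = 7 >= 3
  z = 2: |2| = 2 < 3
Step 2: Count = 2

2


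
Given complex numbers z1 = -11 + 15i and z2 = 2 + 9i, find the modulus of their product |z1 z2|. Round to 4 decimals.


Step 1: |z1| = sqrt((-11)^2 + 15^2) = sqrt(346)
Step 2: |z2| = sqrt(2^2 + 9^2) = sqrt(85)
Step 3: |z1*z2| = |z1|*|z2| = sqrt(346) * sqrt(85) = sqrt(346 * 85) = sqrt(29410)
Step 4: = 171.4934

171.4934


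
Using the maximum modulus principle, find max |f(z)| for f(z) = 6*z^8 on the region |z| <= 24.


Step 1: On |z| = 24, |f(z)| = 6 * |z|^8 = 6 * 24^8
Step 2: By maximum modulus principle, maximum is on boundary.
Step 3: Maximum = 6 * 110075314176 = 660451885056

660451885056


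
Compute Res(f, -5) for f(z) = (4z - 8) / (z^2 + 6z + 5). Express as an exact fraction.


Step 1: Q(z) = z^2 + 6z + 5 = (z + 5)(z + 1)
Step 2: Q'(z) = 2z + 6
Step 3: Q'(-5) = -4, P(-5) = -28
Step 4: Res = P(-5)/Q'(-5) = -28/(-4) = 7

7


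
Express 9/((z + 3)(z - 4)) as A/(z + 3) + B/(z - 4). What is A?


Step 1: Multiply both sides by (z + 3) and set z = -3
Step 2: A = 9 / (-3 - 4)
Step 3: A = 9 / (-7)
Step 4: A = -9/7

-9/7


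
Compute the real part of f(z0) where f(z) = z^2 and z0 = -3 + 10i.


Step 1: z0 = -3 + 10i
Step 2: z0^2 = (-3)^2 - 10^2 - 60i
Step 3: real part = 9 - 100 = -91

-91


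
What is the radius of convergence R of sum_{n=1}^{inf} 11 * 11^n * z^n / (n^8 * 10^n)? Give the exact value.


Step 1: General term a_n = 11 * 11^n / (n^8 * 10^n)
Step 2: By the root test, |a_n|^(1/n) = 11^(1/n) * 11 / (n^(8/n) * 10) -> 11/10 as n -> infinity (since 11^(1/n) -> 1 and n^(8/n) -> 1)
Step 3: R = 1/lim|a_n|^(1/n) = 10/11

10/11


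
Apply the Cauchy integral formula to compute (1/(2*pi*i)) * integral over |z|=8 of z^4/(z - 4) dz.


Step 1: f(z) = z^4, a = 4 is inside |z| = 8
Step 2: By Cauchy integral formula: (1/(2pi*i)) * integral = f(a)
Step 3: f(4) = 4^4 = 256

256


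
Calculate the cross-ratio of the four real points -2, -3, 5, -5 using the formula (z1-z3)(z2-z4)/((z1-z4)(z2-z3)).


Step 1: (z1-z3)(z2-z4) = (-7) * 2 = -14
Step 2: (z1-z4)(z2-z3) = 3 * (-8) = -24
Step 3: Cross-ratio = 14/24 = 7/12

7/12


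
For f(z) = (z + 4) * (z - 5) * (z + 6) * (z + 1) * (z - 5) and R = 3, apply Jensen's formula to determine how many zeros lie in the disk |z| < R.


Jensen's formula: (1/2pi)*integral log|f(Re^it)|dt = log|f(0)| + sum_{|a_k|<R} log(R/|a_k|)
Step 1: f(0) = 4 * (-5) * 6 * 1 * (-5) = 600
Step 2: log|f(0)| = log|-4| + log|5| + log|-6| + log|-1| + log|5| = 6.3969
Step 3: Zeros inside |z| < 3: -1
Step 4: Jensen sum = log(3/1) = 1.0986
Step 5: n(R) = number of terms in the Jensen sum = count of zeros inside |z| < 3 = 1

1


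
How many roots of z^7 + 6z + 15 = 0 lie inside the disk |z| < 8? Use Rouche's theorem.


Step 1: On |z| = 8 the three terms have sizes |z^7| = 8^7 = 2097152, |6z| = 6*8 = 48, |15| = 15
Step 2: The dominant term is g(z) = z^7; let h(z) = 6z + 15 so f = g + h
Step 3: On |z| = 8: |g| = 2097152 and |h| <= 48 + 15 = 63
Step 4: Since 2097152 > 63, |h| < |g| on |z| = 8, so by Rouche f has the same number of zeros as g inside |z| < 8
Step 5: g(z) = z^7 has 7 zeros (all at the origin) inside |z| < 8. Answer = 7

7


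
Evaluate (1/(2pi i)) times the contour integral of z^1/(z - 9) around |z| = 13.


Step 1: f(z) = z^1, a = 9 is inside |z| = 13
Step 2: By Cauchy integral formula: (1/(2pi*i)) * integral = f(a)
Step 3: f(9) = 9^1 = 9

9


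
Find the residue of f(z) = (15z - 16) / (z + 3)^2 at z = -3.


Step 1: Pole of order 2 at z = -3
Step 2: Res = lim d/dz [(z + 3)^2 * f(z)] as z -> -3
Step 3: (z + 3)^2 * f(z) = 15z - 16
Step 4: d/dz[15z - 16] = 15

15


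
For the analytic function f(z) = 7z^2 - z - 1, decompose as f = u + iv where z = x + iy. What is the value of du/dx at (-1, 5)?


Step 1: f(z) = 7(x+iy)^2 - (x+iy) - 1
Step 2: u = 7(x^2 - y^2) - x - 1
Step 3: u_x = 14x - 1
Step 4: At (-1, 5): u_x = -14 - 1 = -15

-15


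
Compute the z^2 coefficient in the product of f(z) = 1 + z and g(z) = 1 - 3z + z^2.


Step 1: z^2 term in f*g comes from: (1)*(z^2) + (z)*(-3z) + (0)*(1)
Step 2: = 1 - 3 + 0
Step 3: = -2

-2


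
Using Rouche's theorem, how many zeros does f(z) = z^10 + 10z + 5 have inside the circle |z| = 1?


Step 1: On |z| = 1 the three terms have sizes |z^10| = 1^10 = 1, |10z| = 10*1 = 10, |5| = 5
Step 2: The dominant term is g(z) = 10z; let h(z) = z^10 + 5 so f = g + h
Step 3: On |z| = 1: |g| = 10 and |h| <= 1 + 5 = 6
Step 4: Since 10 > 6, |h| < |g| on |z| = 1, so by Rouche f has the same number of zeros as g inside |z| < 1
Step 5: g(z) = 10z has 1 zero (at the origin, multiplicity 1) inside |z| < 1. Answer = 1

1


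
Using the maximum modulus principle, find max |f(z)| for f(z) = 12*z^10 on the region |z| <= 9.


Step 1: On |z| = 9, |f(z)| = 12 * |z|^10 = 12 * 9^10
Step 2: By maximum modulus principle, maximum is on boundary.
Step 3: Maximum = 12 * 3486784401 = 41841412812

41841412812


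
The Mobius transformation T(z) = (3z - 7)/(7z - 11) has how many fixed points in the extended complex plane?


Step 1: Fixed points satisfy T(z) = z
Step 2: 7z^2 - 14z + 7 = 0
Step 3: Discriminant = (-14)^2 - 4*7*7 = 0
Step 4: Number of fixed points = 1

1


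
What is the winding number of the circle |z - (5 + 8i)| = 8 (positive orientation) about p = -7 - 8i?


Step 1: Center c = (5, 8), radius = 8
Step 2: |p - c|^2 = (-12)^2 + (-16)^2 = 400
Step 3: r^2 = 64
Step 4: |p-c| > r so winding number = 0

0


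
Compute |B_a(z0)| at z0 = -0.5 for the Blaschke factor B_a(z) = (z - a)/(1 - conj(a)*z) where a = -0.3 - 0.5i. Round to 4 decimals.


Step 1: Numerator z0 - a = -0.5 - (-0.3 - 0.5i) = -0.2 + 0.5i
Step 2: Denominator 1 - conj(a)*z0 = 1 - (-0.3 + 0.5i)*(-0.5) = 0.85 + 0.25i
Step 3: |z0 - a|^2 = (-0.2)^2 + 0.5^2 = 0.29; |1 - conj(a)*z0|^2 = 0.85^2 + 0.25^2 = 0.785
Step 4: |B_a(-0.5)| = sqrt(0.29 / 0.785) = sqrt(0.369427)
Step 5: = 0.6078

0.6078


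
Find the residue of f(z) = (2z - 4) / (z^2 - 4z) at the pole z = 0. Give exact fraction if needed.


Step 1: Q(z) = z^2 - 4z = (z)(z - 4)
Step 2: Q'(z) = 2z - 4
Step 3: Q'(0) = -4, P(0) = -4
Step 4: Res = P(0)/Q'(0) = -4/(-4) = 1

1


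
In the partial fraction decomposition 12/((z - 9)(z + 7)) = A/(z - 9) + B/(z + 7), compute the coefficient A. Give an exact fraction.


Step 1: Multiply both sides by (z - 9) and set z = 9
Step 2: A = 12 / (9 + 7)
Step 3: A = 12 / 16
Step 4: A = 3/4

3/4


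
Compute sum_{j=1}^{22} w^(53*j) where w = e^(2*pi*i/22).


Step 1: The sum sum_{j=1}^{n} w^(k*j) equals n if n | k, else 0.
Step 2: Here n = 22, k = 53
Step 3: Does n divide k? 22 | 53 -> False
Step 4: Sum = 0

0


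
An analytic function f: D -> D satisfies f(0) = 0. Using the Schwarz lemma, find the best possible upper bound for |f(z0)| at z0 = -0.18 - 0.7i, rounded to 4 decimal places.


Step 1: Schwarz lemma: if f: D -> D is analytic with f(0) = 0, then |f(z)| <= |z| for all z in D, and this is sharp (f(z) = z).
Step 2: |z0|^2 = (-0.18)^2 + (-0.7)^2 = 0.5224
Step 3: |z0| = sqrt(0.5224) = 0.722772
Step 4: Best bound = |z0| = 0.7228

0.7228


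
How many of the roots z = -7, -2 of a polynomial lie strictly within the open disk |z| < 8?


Step 1: Check each root:
  z = -7: |-7| = 7 < 8
  z = -2: |-2| = 2 < 8
Step 2: Count = 2

2


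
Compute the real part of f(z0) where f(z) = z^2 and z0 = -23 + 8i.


Step 1: z0 = -23 + 8i
Step 2: z0^2 = (-23)^2 - 8^2 - 368i
Step 3: real part = 529 - 64 = 465

465


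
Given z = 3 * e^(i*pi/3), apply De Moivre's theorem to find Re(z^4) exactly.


Step 1: By De Moivre's theorem, z^4 = 3^4 * e^(i*4*pi/3) = 81 * (cos(4*pi/3) + i*sin(4*pi/3))
Step 2: |z|^4 = 3^4 = 81
Step 3: The angle 4*pi/3 already lies in [0, 2*pi)
Step 4: cos(4*pi/3) = -1/2
Step 5: Re(z^4) = 81 * (-1/2) = -81/2

-81/2


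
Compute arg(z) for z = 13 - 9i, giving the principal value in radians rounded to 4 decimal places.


Step 1: z = 13 - 9i
Step 2: arg(z) = atan2(-9, 13)
Step 3: arg(z) = -0.6055

-0.6055


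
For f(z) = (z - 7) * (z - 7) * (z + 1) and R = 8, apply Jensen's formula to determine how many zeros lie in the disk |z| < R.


Jensen's formula: (1/2pi)*integral log|f(Re^it)|dt = log|f(0)| + sum_{|a_k|<R} log(R/|a_k|)
Step 1: f(0) = (-7) * (-7) * 1 = 49
Step 2: log|f(0)| = log|7| + log|7| + log|-1| = 3.8918
Step 3: Zeros inside |z| < 8: 7, 7, -1
Step 4: Jensen sum = log(8/7) + log(8/7) + log(8/1) = 2.3465
Step 5: n(R) = number of terms in the Jensen sum = count of zeros inside |z| < 8 = 3

3


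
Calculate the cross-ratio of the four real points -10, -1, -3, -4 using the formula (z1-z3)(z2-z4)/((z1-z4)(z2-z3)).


Step 1: (z1-z3)(z2-z4) = (-7) * 3 = -21
Step 2: (z1-z4)(z2-z3) = (-6) * 2 = -12
Step 3: Cross-ratio = 21/12 = 7/4

7/4


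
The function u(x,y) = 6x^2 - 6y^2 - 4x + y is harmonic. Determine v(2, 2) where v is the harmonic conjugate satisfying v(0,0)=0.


Step 1: v_x = -u_y = 12y - 1
Step 2: v_y = u_x = 12x - 4
Step 3: v = 12xy - x - 4y + C
Step 4: v(0,0) = 0 => C = 0
Step 5: v(2, 2) = 38

38


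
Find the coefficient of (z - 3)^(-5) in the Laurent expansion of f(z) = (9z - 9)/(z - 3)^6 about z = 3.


Step 1: Write the numerator in powers of (z - 3): 9z - 9 = 9(z - 3) + (9*3 - 9) = 9(z - 3) + 18
Step 2: Divide by (z - 3)^6: f(z) = 18(z - 3)^(-6) + 9(z - 3)^(-5)
Step 3: This finite sum is the Laurent series of f about z = 3.
Step 4: Coefficient of (z - 3)^(-5) = coefficient of (z - 3) in the re-centred numerator = 9

9


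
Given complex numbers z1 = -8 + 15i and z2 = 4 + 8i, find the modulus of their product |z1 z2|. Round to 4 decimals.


Step 1: |z1| = sqrt((-8)^2 + 15^2) = sqrt(289)
Step 2: |z2| = sqrt(4^2 + 8^2) = sqrt(80)
Step 3: |z1*z2| = |z1|*|z2| = sqrt(289) * sqrt(80) = sqrt(289 * 80) = sqrt(23120)
Step 4: = 152.0526

152.0526


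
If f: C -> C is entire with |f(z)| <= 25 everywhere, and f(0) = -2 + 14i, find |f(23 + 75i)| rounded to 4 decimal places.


Step 1: By Liouville's theorem, a bounded entire function is constant.
Step 2: f(z) = f(0) = -2 + 14i for all z.
Step 3: |f(w)| = |-2 + 14i| = sqrt(4 + 196)
Step 4: = 14.1421

14.1421


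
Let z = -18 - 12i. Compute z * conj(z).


Step 1: conj(z) = -18 + 12i
Step 2: z * conj(z) = (-18)^2 + (-12)^2
Step 3: = 324 + 144 = 468

468


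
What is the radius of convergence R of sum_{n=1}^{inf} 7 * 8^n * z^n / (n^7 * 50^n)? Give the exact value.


Step 1: General term a_n = 7 * 8^n / (n^7 * 50^n)
Step 2: By the root test, |a_n|^(1/n) = 7^(1/n) * 8 / (n^(7/n) * 50) -> 8/50 as n -> infinity (since 7^(1/n) -> 1 and n^(7/n) -> 1)
Step 3: R = 1/lim|a_n|^(1/n) = 50/8 = 25/4

25/4


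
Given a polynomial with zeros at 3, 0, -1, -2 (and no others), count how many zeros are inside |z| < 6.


Step 1: Check each root:
  z = 3: |3| = 3 < 6
  z = 0: |0| = 0 < 6
  z = -1: |-1| = 1 < 6
  z = -2: |-2| = 2 < 6
Step 2: Count = 4

4


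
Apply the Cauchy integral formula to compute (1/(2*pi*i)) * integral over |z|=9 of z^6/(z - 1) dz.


Step 1: f(z) = z^6, a = 1 is inside |z| = 9
Step 2: By Cauchy integral formula: (1/(2pi*i)) * integral = f(a)
Step 3: f(1) = 1^6 = 1

1


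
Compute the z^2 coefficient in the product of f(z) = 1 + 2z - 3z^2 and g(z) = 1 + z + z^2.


Step 1: z^2 term in f*g comes from: (1)*(z^2) + (2z)*(z) + (-3z^2)*(1)
Step 2: = 1 + 2 - 3
Step 3: = 0

0


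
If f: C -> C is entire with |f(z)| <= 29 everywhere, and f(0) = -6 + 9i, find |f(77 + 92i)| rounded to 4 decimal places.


Step 1: By Liouville's theorem, a bounded entire function is constant.
Step 2: f(z) = f(0) = -6 + 9i for all z.
Step 3: |f(w)| = |-6 + 9i| = sqrt(36 + 81)
Step 4: = 10.8167

10.8167


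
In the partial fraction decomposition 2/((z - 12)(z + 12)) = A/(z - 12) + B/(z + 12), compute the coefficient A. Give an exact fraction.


Step 1: Multiply both sides by (z - 12) and set z = 12
Step 2: A = 2 / (12 + 12)
Step 3: A = 2 / 24
Step 4: A = 1/12

1/12


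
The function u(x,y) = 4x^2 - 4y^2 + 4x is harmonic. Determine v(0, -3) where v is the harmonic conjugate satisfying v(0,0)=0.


Step 1: v_x = -u_y = 8y + 0
Step 2: v_y = u_x = 8x + 4
Step 3: v = 8xy + 4y + C
Step 4: v(0,0) = 0 => C = 0
Step 5: v(0, -3) = -12

-12


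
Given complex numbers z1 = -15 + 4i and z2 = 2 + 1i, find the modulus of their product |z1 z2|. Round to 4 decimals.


Step 1: |z1| = sqrt((-15)^2 + 4^2) = sqrt(241)
Step 2: |z2| = sqrt(2^2 + 1^2) = sqrt(5)
Step 3: |z1*z2| = |z1|*|z2| = sqrt(241) * sqrt(5) = sqrt(241 * 5) = sqrt(1205)
Step 4: = 34.7131

34.7131


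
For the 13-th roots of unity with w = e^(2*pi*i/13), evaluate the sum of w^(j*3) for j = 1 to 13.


Step 1: The sum sum_{j=1}^{n} w^(k*j) equals n if n | k, else 0.
Step 2: Here n = 13, k = 3
Step 3: Does n divide k? 13 | 3 -> False
Step 4: Sum = 0

0


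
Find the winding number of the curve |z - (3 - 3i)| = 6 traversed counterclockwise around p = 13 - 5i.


Step 1: Center c = (3, -3), radius = 6
Step 2: |p - c|^2 = 10^2 + (-2)^2 = 104
Step 3: r^2 = 36
Step 4: |p-c| > r so winding number = 0

0


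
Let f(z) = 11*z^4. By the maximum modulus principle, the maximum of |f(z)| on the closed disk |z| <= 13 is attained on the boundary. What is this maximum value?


Step 1: On |z| = 13, |f(z)| = 11 * |z|^4 = 11 * 13^4
Step 2: By maximum modulus principle, maximum is on boundary.
Step 3: Maximum = 11 * 28561 = 314171

314171


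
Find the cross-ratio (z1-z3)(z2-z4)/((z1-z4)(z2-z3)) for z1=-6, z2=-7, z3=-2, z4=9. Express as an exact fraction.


Step 1: (z1-z3)(z2-z4) = (-4) * (-16) = 64
Step 2: (z1-z4)(z2-z3) = (-15) * (-5) = 75
Step 3: Cross-ratio = 64/75 = 64/75

64/75


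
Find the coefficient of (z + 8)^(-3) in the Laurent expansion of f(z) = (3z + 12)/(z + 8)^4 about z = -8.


Step 1: Write the numerator in powers of (z + 8): 3z + 12 = 3(z + 8) + (3*(-8) + 12) = 3(z + 8) - 12
Step 2: Divide by (z + 8)^4: f(z) = -12(z + 8)^(-4) + 3(z + 8)^(-3)
Step 3: This finite sum is the Laurent series of f about z = -8.
Step 4: Coefficient of (z + 8)^(-3) = coefficient of (z + 8) in the re-centred numerator = 3

3


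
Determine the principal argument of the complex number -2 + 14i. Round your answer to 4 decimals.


Step 1: z = -2 + 14i
Step 2: arg(z) = atan2(14, -2)
Step 3: arg(z) = 1.7127

1.7127


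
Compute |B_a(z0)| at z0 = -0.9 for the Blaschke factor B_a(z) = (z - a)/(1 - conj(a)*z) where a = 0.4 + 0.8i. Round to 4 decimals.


Step 1: Numerator z0 - a = -0.9 - (0.4 + 0.8i) = -1.3 - 0.8i
Step 2: Denominator 1 - conj(a)*z0 = 1 - (0.4 - 0.8i)*(-0.9) = 1.36 - 0.72i
Step 3: |z0 - a|^2 = (-1.3)^2 + (-0.8)^2 = 2.33; |1 - conj(a)*z0|^2 = 1.36^2 + (-0.72)^2 = 2.368
Step 4: |B_a(-0.9)| = sqrt(2.33 / 2.368) = sqrt(0.983953)
Step 5: = 0.9919

0.9919


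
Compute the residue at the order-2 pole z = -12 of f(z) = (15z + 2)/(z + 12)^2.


Step 1: Pole of order 2 at z = -12
Step 2: Res = lim d/dz [(z + 12)^2 * f(z)] as z -> -12
Step 3: (z + 12)^2 * f(z) = 15z + 2
Step 4: d/dz[15z + 2] = 15

15


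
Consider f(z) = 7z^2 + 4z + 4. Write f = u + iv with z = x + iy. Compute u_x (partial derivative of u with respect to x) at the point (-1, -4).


Step 1: f(z) = 7(x+iy)^2 + 4(x+iy) + 4
Step 2: u = 7(x^2 - y^2) + 4x + 4
Step 3: u_x = 14x + 4
Step 4: At (-1, -4): u_x = -14 + 4 = -10

-10


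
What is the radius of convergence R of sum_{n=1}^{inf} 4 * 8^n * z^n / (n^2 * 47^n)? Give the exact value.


Step 1: General term a_n = 4 * 8^n / (n^2 * 47^n)
Step 2: By the root test, |a_n|^(1/n) = 4^(1/n) * 8 / (n^(2/n) * 47) -> 8/47 as n -> infinity (since 4^(1/n) -> 1 and n^(2/n) -> 1)
Step 3: R = 1/lim|a_n|^(1/n) = 47/8

47/8


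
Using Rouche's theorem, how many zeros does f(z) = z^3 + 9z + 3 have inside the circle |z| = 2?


Step 1: On |z| = 2 the three terms have sizes |z^3| = 2^3 = 8, |9z| = 9*2 = 18, |3| = 3
Step 2: The dominant term is g(z) = 9z; let h(z) = z^3 + 3 so f = g + h
Step 3: On |z| = 2: |g| = 18 and |h| <= 8 + 3 = 11
Step 4: Since 18 > 11, |h| < |g| on |z| = 2, so by Rouche f has the same number of zeros as g inside |z| < 2
Step 5: g(z) = 9z has 1 zero (at the origin, multiplicity 1) inside |z| < 2. Answer = 1

1


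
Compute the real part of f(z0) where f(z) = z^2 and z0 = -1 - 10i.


Step 1: z0 = -1 - 10i
Step 2: z0^2 = (-1)^2 - (-10)^2 + 20i
Step 3: real part = 1 - 100 = -99

-99


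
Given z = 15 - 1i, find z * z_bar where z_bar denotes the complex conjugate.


Step 1: conj(z) = 15 + 1i
Step 2: z * conj(z) = 15^2 + (-1)^2
Step 3: = 225 + 1 = 226

226


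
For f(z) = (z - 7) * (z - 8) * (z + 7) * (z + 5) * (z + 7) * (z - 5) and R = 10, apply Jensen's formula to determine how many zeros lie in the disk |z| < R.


Jensen's formula: (1/2pi)*integral log|f(Re^it)|dt = log|f(0)| + sum_{|a_k|<R} log(R/|a_k|)
Step 1: f(0) = (-7) * (-8) * 7 * 5 * 7 * (-5) = -68600
Step 2: log|f(0)| = log|7| + log|8| + log|-7| + log|-5| + log|-7| + log|5| = 11.136
Step 3: Zeros inside |z| < 10: 7, 8, -7, -5, -7, 5
Step 4: Jensen sum = log(10/7) + log(10/8) + log(10/7) + log(10/5) + log(10/7) + log(10/5) = 2.6795
Step 5: n(R) = number of terms in the Jensen sum = count of zeros inside |z| < 10 = 6

6


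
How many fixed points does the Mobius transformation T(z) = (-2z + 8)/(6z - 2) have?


Step 1: Fixed points satisfy T(z) = z
Step 2: 6z^2 - 8 = 0
Step 3: Discriminant = 0^2 - 4*6*(-8) = 192
Step 4: Number of fixed points = 2

2


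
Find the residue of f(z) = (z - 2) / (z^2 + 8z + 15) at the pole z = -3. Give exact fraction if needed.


Step 1: Q(z) = z^2 + 8z + 15 = (z + 3)(z + 5)
Step 2: Q'(z) = 2z + 8
Step 3: Q'(-3) = 2, P(-3) = -5
Step 4: Res = P(-3)/Q'(-3) = -5/2 = -5/2

-5/2


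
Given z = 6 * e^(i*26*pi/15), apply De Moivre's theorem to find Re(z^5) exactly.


Step 1: By De Moivre's theorem, z^5 = 6^5 * e^(i*5*26*pi/15) = 7776 * (cos(26*pi/3) + i*sin(26*pi/3))
Step 2: |z|^5 = 6^5 = 7776
Step 3: Reduce the angle mod 2*pi: 26*pi/3 - 8*pi = 2*pi/3
Step 4: cos(2*pi/3) = -1/2
Step 5: Re(z^5) = 7776 * (-1/2) = -3888

-3888


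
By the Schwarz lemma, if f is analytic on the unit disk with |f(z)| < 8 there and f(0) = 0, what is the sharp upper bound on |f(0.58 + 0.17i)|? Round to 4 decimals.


Step 1: g = f/8 maps D -> D with g(0) = 0, so by the Schwarz lemma |g(z)| <= |z|, i.e. |f(z)| <= 8|z|; this is sharp (f(z) = 8z).
Step 2: |z0|^2 = 0.58^2 + 0.17^2 = 0.3653
Step 3: |z0| = sqrt(0.3653) = 0.604401
Step 4: Best bound = 8 * |z0| = 8 * 0.604401 = 4.8352

4.8352


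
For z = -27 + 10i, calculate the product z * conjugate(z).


Step 1: conj(z) = -27 - 10i
Step 2: z * conj(z) = (-27)^2 + 10^2
Step 3: = 729 + 100 = 829

829


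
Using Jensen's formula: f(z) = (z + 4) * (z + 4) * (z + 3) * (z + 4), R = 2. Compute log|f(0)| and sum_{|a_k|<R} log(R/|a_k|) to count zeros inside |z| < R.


Jensen's formula: (1/2pi)*integral log|f(Re^it)|dt = log|f(0)| + sum_{|a_k|<R} log(R/|a_k|)
Step 1: f(0) = 4 * 4 * 3 * 4 = 192
Step 2: log|f(0)| = log|-4| + log|-4| + log|-3| + log|-4| = 5.2575
Step 3: Zeros inside |z| < 2: none
Step 4: Jensen sum = (empty sum) = 0
Step 5: n(R) = number of terms in the Jensen sum = count of zeros inside |z| < 2 = 0

0


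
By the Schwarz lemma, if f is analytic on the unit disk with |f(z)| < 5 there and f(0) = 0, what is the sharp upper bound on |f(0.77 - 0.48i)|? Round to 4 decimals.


Step 1: g = f/5 maps D -> D with g(0) = 0, so by the Schwarz lemma |g(z)| <= |z|, i.e. |f(z)| <= 5|z|; this is sharp (f(z) = 5z).
Step 2: |z0|^2 = 0.77^2 + (-0.48)^2 = 0.8233
Step 3: |z0| = sqrt(0.8233) = 0.907359
Step 4: Best bound = 5 * |z0| = 5 * 0.907359 = 4.5368

4.5368


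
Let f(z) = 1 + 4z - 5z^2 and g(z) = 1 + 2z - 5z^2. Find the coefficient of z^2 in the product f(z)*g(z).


Step 1: z^2 term in f*g comes from: (1)*(-5z^2) + (4z)*(2z) + (-5z^2)*(1)
Step 2: = -5 + 8 - 5
Step 3: = -2

-2


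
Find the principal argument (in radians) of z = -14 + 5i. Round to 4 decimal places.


Step 1: z = -14 + 5i
Step 2: arg(z) = atan2(5, -14)
Step 3: arg(z) = 2.7986

2.7986


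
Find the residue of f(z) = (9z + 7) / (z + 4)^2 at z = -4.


Step 1: Pole of order 2 at z = -4
Step 2: Res = lim d/dz [(z + 4)^2 * f(z)] as z -> -4
Step 3: (z + 4)^2 * f(z) = 9z + 7
Step 4: d/dz[9z + 7] = 9

9


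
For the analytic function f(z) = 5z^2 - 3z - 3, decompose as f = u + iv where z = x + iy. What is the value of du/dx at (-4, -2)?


Step 1: f(z) = 5(x+iy)^2 - 3(x+iy) - 3
Step 2: u = 5(x^2 - y^2) - 3x - 3
Step 3: u_x = 10x - 3
Step 4: At (-4, -2): u_x = -40 - 3 = -43

-43


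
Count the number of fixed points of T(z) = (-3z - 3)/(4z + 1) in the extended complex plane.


Step 1: Fixed points satisfy T(z) = z
Step 2: 4z^2 + 4z + 3 = 0
Step 3: Discriminant = 4^2 - 4*4*3 = -32
Step 4: Number of fixed points = 2

2


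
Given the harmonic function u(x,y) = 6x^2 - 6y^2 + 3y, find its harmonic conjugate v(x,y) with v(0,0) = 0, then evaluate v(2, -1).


Step 1: v_x = -u_y = 12y - 3
Step 2: v_y = u_x = 12x + 0
Step 3: v = 12xy - 3x + C
Step 4: v(0,0) = 0 => C = 0
Step 5: v(2, -1) = -30

-30


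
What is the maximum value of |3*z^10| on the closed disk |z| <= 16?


Step 1: On |z| = 16, |f(z)| = 3 * |z|^10 = 3 * 16^10
Step 2: By maximum modulus principle, maximum is on boundary.
Step 3: Maximum = 3 * 1099511627776 = 3298534883328

3298534883328


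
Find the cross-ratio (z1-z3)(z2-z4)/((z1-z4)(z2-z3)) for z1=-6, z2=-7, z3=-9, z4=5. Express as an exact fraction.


Step 1: (z1-z3)(z2-z4) = 3 * (-12) = -36
Step 2: (z1-z4)(z2-z3) = (-11) * 2 = -22
Step 3: Cross-ratio = 36/22 = 18/11

18/11


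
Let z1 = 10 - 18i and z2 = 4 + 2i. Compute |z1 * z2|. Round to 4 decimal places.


Step 1: |z1| = sqrt(10^2 + (-18)^2) = sqrt(424)
Step 2: |z2| = sqrt(4^2 + 2^2) = sqrt(20)
Step 3: |z1*z2| = |z1|*|z2| = sqrt(424) * sqrt(20) = sqrt(424 * 20) = sqrt(8480)
Step 4: = 92.0869

92.0869


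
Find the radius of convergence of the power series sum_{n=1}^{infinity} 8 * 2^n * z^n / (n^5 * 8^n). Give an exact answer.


Step 1: General term a_n = 8 * 2^n / (n^5 * 8^n)
Step 2: By the root test, |a_n|^(1/n) = 8^(1/n) * 2 / (n^(5/n) * 8) -> 2/8 as n -> infinity (since 8^(1/n) -> 1 and n^(5/n) -> 1)
Step 3: R = 1/lim|a_n|^(1/n) = 8/2 = 4

4


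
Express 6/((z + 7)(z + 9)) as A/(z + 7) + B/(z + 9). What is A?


Step 1: Multiply both sides by (z + 7) and set z = -7
Step 2: A = 6 / (-7 + 9)
Step 3: A = 6 / 2
Step 4: A = 3

3


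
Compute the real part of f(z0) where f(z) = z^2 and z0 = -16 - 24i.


Step 1: z0 = -16 - 24i
Step 2: z0^2 = (-16)^2 - (-24)^2 + 768i
Step 3: real part = 256 - 576 = -320

-320


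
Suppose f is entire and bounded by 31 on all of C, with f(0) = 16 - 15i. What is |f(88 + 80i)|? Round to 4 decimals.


Step 1: By Liouville's theorem, a bounded entire function is constant.
Step 2: f(z) = f(0) = 16 - 15i for all z.
Step 3: |f(w)| = |16 - 15i| = sqrt(256 + 225)
Step 4: = 21.9317

21.9317


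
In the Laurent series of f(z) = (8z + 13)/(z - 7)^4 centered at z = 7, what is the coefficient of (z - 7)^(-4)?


Step 1: Write the numerator in powers of (z - 7): 8z + 13 = 8(z - 7) + (8*7 + 13) = 8(z - 7) + 69
Step 2: Divide by (z - 7)^4: f(z) = 69(z - 7)^(-4) + 8(z - 7)^(-3)
Step 3: This finite sum is the Laurent series of f about z = 7.
Step 4: Coefficient of (z - 7)^(-4) = 8*7 + 13 = 69

69


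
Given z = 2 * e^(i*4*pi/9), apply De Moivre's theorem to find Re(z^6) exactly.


Step 1: By De Moivre's theorem, z^6 = 2^6 * e^(i*6*4*pi/9) = 64 * (cos(8*pi/3) + i*sin(8*pi/3))
Step 2: |z|^6 = 2^6 = 64
Step 3: Reduce the angle mod 2*pi: 8*pi/3 - 2*pi = 2*pi/3
Step 4: cos(2*pi/3) = -1/2
Step 5: Re(z^6) = 64 * (-1/2) = -32

-32


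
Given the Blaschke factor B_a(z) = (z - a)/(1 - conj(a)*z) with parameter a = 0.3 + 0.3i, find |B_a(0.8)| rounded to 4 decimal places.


Step 1: Numerator z0 - a = 0.8 - (0.3 + 0.3i) = 0.5 - 0.3i
Step 2: Denominator 1 - conj(a)*z0 = 1 - (0.3 - 0.3i)*0.8 = 0.76 + 0.24i
Step 3: |z0 - a|^2 = 0.5^2 + (-0.3)^2 = 0.34; |1 - conj(a)*z0|^2 = 0.76^2 + 0.24^2 = 0.6352
Step 4: |B_a(0.8)| = sqrt(0.34 / 0.6352) = sqrt(0.535264)
Step 5: = 0.7316

0.7316


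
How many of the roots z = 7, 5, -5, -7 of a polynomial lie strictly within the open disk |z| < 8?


Step 1: Check each root:
  z = 7: |7| = 7 < 8
  z = 5: |5| = 5 < 8
  z = -5: |-5| = 5 < 8
  z = -7: |-7| = 7 < 8
Step 2: Count = 4

4


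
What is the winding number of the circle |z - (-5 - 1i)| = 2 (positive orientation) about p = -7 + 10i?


Step 1: Center c = (-5, -1), radius = 2
Step 2: |p - c|^2 = (-2)^2 + 11^2 = 125
Step 3: r^2 = 4
Step 4: |p-c| > r so winding number = 0

0


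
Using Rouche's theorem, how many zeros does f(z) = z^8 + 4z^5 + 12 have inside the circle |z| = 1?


Step 1: On |z| = 1 the three terms have sizes |z^8| = 1^8 = 1, |4z^5| = 4*1^5 = 4, |12| = 12
Step 2: The dominant term is g(z) = 12; let h(z) = z^8 + 4z^5 so f = g + h
Step 3: On |z| = 1: |g| = 12 and |h| <= 1 + 4 = 5
Step 4: Since 12 > 5, |h| < |g| on |z| = 1, so by Rouche f has the same number of zeros as g inside |z| < 1
Step 5: g(z) = 12 is a nonzero constant with no zeros inside |z| < 1. Answer = 0

0


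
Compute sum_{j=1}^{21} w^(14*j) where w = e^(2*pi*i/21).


Step 1: The sum sum_{j=1}^{n} w^(k*j) equals n if n | k, else 0.
Step 2: Here n = 21, k = 14
Step 3: Does n divide k? 21 | 14 -> False
Step 4: Sum = 0

0


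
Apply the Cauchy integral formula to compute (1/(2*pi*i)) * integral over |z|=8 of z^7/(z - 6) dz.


Step 1: f(z) = z^7, a = 6 is inside |z| = 8
Step 2: By Cauchy integral formula: (1/(2pi*i)) * integral = f(a)
Step 3: f(6) = 6^7 = 279936

279936


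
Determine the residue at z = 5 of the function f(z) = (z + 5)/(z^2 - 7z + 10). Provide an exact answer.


Step 1: Q(z) = z^2 - 7z + 10 = (z - 5)(z - 2)
Step 2: Q'(z) = 2z - 7
Step 3: Q'(5) = 3, P(5) = 10
Step 4: Res = P(5)/Q'(5) = 10/3 = 10/3

10/3


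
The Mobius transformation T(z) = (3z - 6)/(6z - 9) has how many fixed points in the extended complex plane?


Step 1: Fixed points satisfy T(z) = z
Step 2: 6z^2 - 12z + 6 = 0
Step 3: Discriminant = (-12)^2 - 4*6*6 = 0
Step 4: Number of fixed points = 1

1


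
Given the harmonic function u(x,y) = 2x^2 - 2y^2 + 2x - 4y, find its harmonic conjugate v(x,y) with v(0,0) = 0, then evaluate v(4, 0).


Step 1: v_x = -u_y = 4y + 4
Step 2: v_y = u_x = 4x + 2
Step 3: v = 4xy + 4x + 2y + C
Step 4: v(0,0) = 0 => C = 0
Step 5: v(4, 0) = 16

16


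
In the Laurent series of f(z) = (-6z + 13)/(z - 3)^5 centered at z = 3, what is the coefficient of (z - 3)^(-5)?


Step 1: Write the numerator in powers of (z - 3): -6z + 13 = -6(z - 3) + (-6*3 + 13) = -6(z - 3) - 5
Step 2: Divide by (z - 3)^5: f(z) = -5(z - 3)^(-5) - 6(z - 3)^(-4)
Step 3: This finite sum is the Laurent series of f about z = 3.
Step 4: Coefficient of (z - 3)^(-5) = -6*3 + 13 = -5

-5


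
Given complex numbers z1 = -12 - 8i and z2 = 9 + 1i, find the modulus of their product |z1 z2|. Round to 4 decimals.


Step 1: |z1| = sqrt((-12)^2 + (-8)^2) = sqrt(208)
Step 2: |z2| = sqrt(9^2 + 1^2) = sqrt(82)
Step 3: |z1*z2| = |z1|*|z2| = sqrt(208) * sqrt(82) = sqrt(208 * 82) = sqrt(17056)
Step 4: = 130.5986

130.5986


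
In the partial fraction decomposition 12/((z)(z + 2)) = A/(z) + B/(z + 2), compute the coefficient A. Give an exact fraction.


Step 1: Multiply both sides by (z) and set z = 0
Step 2: A = 12 / (0 + 2)
Step 3: A = 12 / 2
Step 4: A = 6

6


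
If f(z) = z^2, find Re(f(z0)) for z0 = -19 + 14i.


Step 1: z0 = -19 + 14i
Step 2: z0^2 = (-19)^2 - 14^2 - 532i
Step 3: real part = 361 - 196 = 165

165


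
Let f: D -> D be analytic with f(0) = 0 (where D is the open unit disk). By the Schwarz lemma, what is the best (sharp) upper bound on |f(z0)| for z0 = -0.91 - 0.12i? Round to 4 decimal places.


Step 1: Schwarz lemma: if f: D -> D is analytic with f(0) = 0, then |f(z)| <= |z| for all z in D, and this is sharp (f(z) = z).
Step 2: |z0|^2 = (-0.91)^2 + (-0.12)^2 = 0.8425
Step 3: |z0| = sqrt(0.8425) = 0.917878
Step 4: Best bound = |z0| = 0.9179

0.9179


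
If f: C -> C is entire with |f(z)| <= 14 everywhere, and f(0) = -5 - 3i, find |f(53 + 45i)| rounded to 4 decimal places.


Step 1: By Liouville's theorem, a bounded entire function is constant.
Step 2: f(z) = f(0) = -5 - 3i for all z.
Step 3: |f(w)| = |-5 - 3i| = sqrt(25 + 9)
Step 4: = 5.831

5.831


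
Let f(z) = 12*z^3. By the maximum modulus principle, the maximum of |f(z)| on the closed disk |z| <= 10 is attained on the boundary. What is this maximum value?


Step 1: On |z| = 10, |f(z)| = 12 * |z|^3 = 12 * 10^3
Step 2: By maximum modulus principle, maximum is on boundary.
Step 3: Maximum = 12 * 1000 = 12000

12000


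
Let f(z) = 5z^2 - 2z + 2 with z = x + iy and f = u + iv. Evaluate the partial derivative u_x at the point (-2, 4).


Step 1: f(z) = 5(x+iy)^2 - 2(x+iy) + 2
Step 2: u = 5(x^2 - y^2) - 2x + 2
Step 3: u_x = 10x - 2
Step 4: At (-2, 4): u_x = -20 - 2 = -22

-22


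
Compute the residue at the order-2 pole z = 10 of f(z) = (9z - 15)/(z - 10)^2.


Step 1: Pole of order 2 at z = 10
Step 2: Res = lim d/dz [(z - 10)^2 * f(z)] as z -> 10
Step 3: (z - 10)^2 * f(z) = 9z - 15
Step 4: d/dz[9z - 15] = 9

9


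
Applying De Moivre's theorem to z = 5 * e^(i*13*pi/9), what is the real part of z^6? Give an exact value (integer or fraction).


Step 1: By De Moivre's theorem, z^6 = 5^6 * e^(i*6*13*pi/9) = 15625 * (cos(26*pi/3) + i*sin(26*pi/3))
Step 2: |z|^6 = 5^6 = 15625
Step 3: Reduce the angle mod 2*pi: 26*pi/3 - 8*pi = 2*pi/3
Step 4: cos(2*pi/3) = -1/2
Step 5: Re(z^6) = 15625 * (-1/2) = -15625/2

-15625/2


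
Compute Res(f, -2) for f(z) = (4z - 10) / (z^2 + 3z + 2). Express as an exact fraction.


Step 1: Q(z) = z^2 + 3z + 2 = (z + 2)(z + 1)
Step 2: Q'(z) = 2z + 3
Step 3: Q'(-2) = -1, P(-2) = -18
Step 4: Res = P(-2)/Q'(-2) = -18/(-1) = 18

18


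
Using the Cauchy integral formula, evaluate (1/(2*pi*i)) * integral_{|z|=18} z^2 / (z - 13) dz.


Step 1: f(z) = z^2, a = 13 is inside |z| = 18
Step 2: By Cauchy integral formula: (1/(2pi*i)) * integral = f(a)
Step 3: f(13) = 13^2 = 169

169


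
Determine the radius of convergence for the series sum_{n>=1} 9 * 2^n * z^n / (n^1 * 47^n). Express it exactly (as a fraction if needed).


Step 1: General term a_n = 9 * 2^n / (n^1 * 47^n)
Step 2: By the root test, |a_n|^(1/n) = 9^(1/n) * 2 / (n^(1/n) * 47) -> 2/47 as n -> infinity (since 9^(1/n) -> 1 and n^(1/n) -> 1)
Step 3: R = 1/lim|a_n|^(1/n) = 47/2

47/2


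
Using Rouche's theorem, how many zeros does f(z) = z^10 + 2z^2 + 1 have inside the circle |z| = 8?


Step 1: On |z| = 8 the three terms have sizes |z^10| = 8^10 = 1073741824, |2z^2| = 2*8^2 = 128, |1| = 1
Step 2: The dominant term is g(z) = z^10; let h(z) = 2z^2 + 1 so f = g + h
Step 3: On |z| = 8: |g| = 1073741824 and |h| <= 128 + 1 = 129
Step 4: Since 1073741824 > 129, |h| < |g| on |z| = 8, so by Rouche f has the same number of zeros as g inside |z| < 8
Step 5: g(z) = z^10 has 10 zeros (all at the origin) inside |z| < 8. Answer = 10

10


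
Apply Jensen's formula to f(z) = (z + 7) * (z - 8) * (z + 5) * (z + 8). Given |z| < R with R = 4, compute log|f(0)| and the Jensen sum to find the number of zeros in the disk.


Jensen's formula: (1/2pi)*integral log|f(Re^it)|dt = log|f(0)| + sum_{|a_k|<R} log(R/|a_k|)
Step 1: f(0) = 7 * (-8) * 5 * 8 = -2240
Step 2: log|f(0)| = log|-7| + log|8| + log|-5| + log|-8| = 7.7142
Step 3: Zeros inside |z| < 4: none
Step 4: Jensen sum = (empty sum) = 0
Step 5: n(R) = number of terms in the Jensen sum = count of zeros inside |z| < 4 = 0

0


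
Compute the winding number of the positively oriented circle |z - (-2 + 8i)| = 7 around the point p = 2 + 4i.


Step 1: Center c = (-2, 8), radius = 7
Step 2: |p - c|^2 = 4^2 + (-4)^2 = 32
Step 3: r^2 = 49
Step 4: |p-c| < r so winding number = 1

1


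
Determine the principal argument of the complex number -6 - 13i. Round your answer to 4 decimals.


Step 1: z = -6 - 13i
Step 2: arg(z) = atan2(-13, -6)
Step 3: arg(z) = -2.0032

-2.0032


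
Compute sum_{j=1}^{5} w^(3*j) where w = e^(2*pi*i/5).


Step 1: The sum sum_{j=1}^{n} w^(k*j) equals n if n | k, else 0.
Step 2: Here n = 5, k = 3
Step 3: Does n divide k? 5 | 3 -> False
Step 4: Sum = 0

0


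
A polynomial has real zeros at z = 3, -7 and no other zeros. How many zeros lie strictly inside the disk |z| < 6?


Step 1: Check each root:
  z = 3: |3| = 3 < 6
  z = -7: |-7| = 7 >= 6
Step 2: Count = 1

1


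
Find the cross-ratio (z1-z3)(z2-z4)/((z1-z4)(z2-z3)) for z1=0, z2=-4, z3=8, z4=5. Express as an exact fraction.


Step 1: (z1-z3)(z2-z4) = (-8) * (-9) = 72
Step 2: (z1-z4)(z2-z3) = (-5) * (-12) = 60
Step 3: Cross-ratio = 72/60 = 6/5

6/5


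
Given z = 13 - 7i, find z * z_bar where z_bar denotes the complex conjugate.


Step 1: conj(z) = 13 + 7i
Step 2: z * conj(z) = 13^2 + (-7)^2
Step 3: = 169 + 49 = 218

218


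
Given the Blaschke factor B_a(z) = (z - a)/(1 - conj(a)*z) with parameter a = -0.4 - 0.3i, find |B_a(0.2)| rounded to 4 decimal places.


Step 1: Numerator z0 - a = 0.2 - (-0.4 - 0.3i) = 0.6 + 0.3i
Step 2: Denominator 1 - conj(a)*z0 = 1 - (-0.4 + 0.3i)*0.2 = 1.08 - 0.06i
Step 3: |z0 - a|^2 = 0.6^2 + 0.3^2 = 0.45; |1 - conj(a)*z0|^2 = 1.08^2 + (-0.06)^2 = 1.17
Step 4: |B_a(0.2)| = sqrt(0.45 / 1.17) = sqrt(0.384615)
Step 5: = 0.6202

0.6202


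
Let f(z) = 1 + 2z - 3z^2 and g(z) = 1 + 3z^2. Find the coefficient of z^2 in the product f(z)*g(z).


Step 1: z^2 term in f*g comes from: (1)*(3z^2) + (2z)*(0) + (-3z^2)*(1)
Step 2: = 3 + 0 - 3
Step 3: = 0

0


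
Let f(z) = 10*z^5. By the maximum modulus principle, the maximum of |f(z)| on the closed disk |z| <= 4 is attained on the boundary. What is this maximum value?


Step 1: On |z| = 4, |f(z)| = 10 * |z|^5 = 10 * 4^5
Step 2: By maximum modulus principle, maximum is on boundary.
Step 3: Maximum = 10 * 1024 = 10240

10240


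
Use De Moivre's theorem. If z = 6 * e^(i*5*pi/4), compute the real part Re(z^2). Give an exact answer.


Step 1: By De Moivre's theorem, z^2 = 6^2 * e^(i*2*5*pi/4) = 36 * (cos(5*pi/2) + i*sin(5*pi/2))
Step 2: |z|^2 = 6^2 = 36
Step 3: Reduce the angle mod 2*pi: 5*pi/2 - 2*pi = pi/2
Step 4: cos(pi/2) = 0
Step 5: Re(z^2) = 36 * 0 = 0

0


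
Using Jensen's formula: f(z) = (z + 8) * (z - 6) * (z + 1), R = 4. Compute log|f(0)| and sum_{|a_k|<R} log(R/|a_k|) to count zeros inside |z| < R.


Jensen's formula: (1/2pi)*integral log|f(Re^it)|dt = log|f(0)| + sum_{|a_k|<R} log(R/|a_k|)
Step 1: f(0) = 8 * (-6) * 1 = -48
Step 2: log|f(0)| = log|-8| + log|6| + log|-1| = 3.8712
Step 3: Zeros inside |z| < 4: -1
Step 4: Jensen sum = log(4/1) = 1.3863
Step 5: n(R) = number of terms in the Jensen sum = count of zeros inside |z| < 4 = 1

1


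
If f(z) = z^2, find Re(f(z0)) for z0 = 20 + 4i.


Step 1: z0 = 20 + 4i
Step 2: z0^2 = 20^2 - 4^2 + 160i
Step 3: real part = 400 - 16 = 384

384


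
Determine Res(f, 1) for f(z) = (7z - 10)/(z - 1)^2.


Step 1: Pole of order 2 at z = 1
Step 2: Res = lim d/dz [(z - 1)^2 * f(z)] as z -> 1
Step 3: (z - 1)^2 * f(z) = 7z - 10
Step 4: d/dz[7z - 10] = 7

7


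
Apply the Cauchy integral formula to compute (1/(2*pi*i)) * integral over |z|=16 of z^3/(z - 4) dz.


Step 1: f(z) = z^3, a = 4 is inside |z| = 16
Step 2: By Cauchy integral formula: (1/(2pi*i)) * integral = f(a)
Step 3: f(4) = 4^3 = 64

64


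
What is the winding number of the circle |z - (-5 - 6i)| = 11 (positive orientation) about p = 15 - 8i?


Step 1: Center c = (-5, -6), radius = 11
Step 2: |p - c|^2 = 20^2 + (-2)^2 = 404
Step 3: r^2 = 121
Step 4: |p-c| > r so winding number = 0

0


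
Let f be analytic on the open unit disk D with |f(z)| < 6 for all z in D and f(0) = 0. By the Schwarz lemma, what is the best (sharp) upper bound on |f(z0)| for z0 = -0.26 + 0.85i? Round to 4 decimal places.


Step 1: g = f/6 maps D -> D with g(0) = 0, so by the Schwarz lemma |g(z)| <= |z|, i.e. |f(z)| <= 6|z|; this is sharp (f(z) = 6z).
Step 2: |z0|^2 = (-0.26)^2 + 0.85^2 = 0.7901
Step 3: |z0| = sqrt(0.7901) = 0.888876
Step 4: Best bound = 6 * |z0| = 6 * 0.888876 = 5.3333

5.3333


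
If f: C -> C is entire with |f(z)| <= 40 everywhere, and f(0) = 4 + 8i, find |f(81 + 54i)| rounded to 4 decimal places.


Step 1: By Liouville's theorem, a bounded entire function is constant.
Step 2: f(z) = f(0) = 4 + 8i for all z.
Step 3: |f(w)| = |4 + 8i| = sqrt(16 + 64)
Step 4: = 8.9443

8.9443


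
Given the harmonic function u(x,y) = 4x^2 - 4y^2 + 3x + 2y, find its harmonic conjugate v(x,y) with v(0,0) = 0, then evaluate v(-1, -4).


Step 1: v_x = -u_y = 8y - 2
Step 2: v_y = u_x = 8x + 3
Step 3: v = 8xy - 2x + 3y + C
Step 4: v(0,0) = 0 => C = 0
Step 5: v(-1, -4) = 22

22


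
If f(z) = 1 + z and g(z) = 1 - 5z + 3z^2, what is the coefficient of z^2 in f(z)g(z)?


Step 1: z^2 term in f*g comes from: (1)*(3z^2) + (z)*(-5z) + (0)*(1)
Step 2: = 3 - 5 + 0
Step 3: = -2

-2


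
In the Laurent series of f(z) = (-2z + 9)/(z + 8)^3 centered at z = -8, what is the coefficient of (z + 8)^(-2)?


Step 1: Write the numerator in powers of (z + 8): -2z + 9 = -2(z + 8) + (-2*(-8) + 9) = -2(z + 8) + 25
Step 2: Divide by (z + 8)^3: f(z) = 25(z + 8)^(-3) - 2(z + 8)^(-2)
Step 3: This finite sum is the Laurent series of f about z = -8.
Step 4: Coefficient of (z + 8)^(-2) = coefficient of (z + 8) in the re-centred numerator = -2

-2


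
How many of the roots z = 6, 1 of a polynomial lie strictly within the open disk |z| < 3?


Step 1: Check each root:
  z = 6: |6| = 6 >= 3
  z = 1: |1| = 1 < 3
Step 2: Count = 1

1


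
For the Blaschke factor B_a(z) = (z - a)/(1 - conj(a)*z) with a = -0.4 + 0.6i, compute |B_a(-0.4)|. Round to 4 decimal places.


Step 1: Numerator z0 - a = -0.4 - (-0.4 + 0.6i) = 0 - 0.6i
Step 2: Denominator 1 - conj(a)*z0 = 1 - (-0.4 - 0.6i)*(-0.4) = 0.84 - 0.24i
Step 3: |z0 - a|^2 = 0^2 + (-0.6)^2 = 0.36; |1 - conj(a)*z0|^2 = 0.84^2 + (-0.24)^2 = 0.7632
Step 4: |B_a(-0.4)| = sqrt(0.36 / 0.7632) = sqrt(0.471698)
Step 5: = 0.6868

0.6868


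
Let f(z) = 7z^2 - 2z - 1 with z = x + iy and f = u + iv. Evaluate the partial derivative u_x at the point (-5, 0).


Step 1: f(z) = 7(x+iy)^2 - 2(x+iy) - 1
Step 2: u = 7(x^2 - y^2) - 2x - 1
Step 3: u_x = 14x - 2
Step 4: At (-5, 0): u_x = -70 - 2 = -72

-72


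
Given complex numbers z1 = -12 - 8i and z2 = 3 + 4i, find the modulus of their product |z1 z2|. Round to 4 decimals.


Step 1: |z1| = sqrt((-12)^2 + (-8)^2) = sqrt(208)
Step 2: |z2| = sqrt(3^2 + 4^2) = sqrt(25)
Step 3: |z1*z2| = |z1|*|z2| = sqrt(208) * sqrt(25) = sqrt(208 * 25) = sqrt(5200)
Step 4: = 72.111

72.111


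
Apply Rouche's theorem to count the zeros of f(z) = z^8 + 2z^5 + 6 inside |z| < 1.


Step 1: On |z| = 1 the three terms have sizes |z^8| = 1^8 = 1, |2z^5| = 2*1^5 = 2, |6| = 6
Step 2: The dominant term is g(z) = 6; let h(z) = z^8 + 2z^5 so f = g + h
Step 3: On |z| = 1: |g| = 6 and |h| <= 1 + 2 = 3
Step 4: Since 6 > 3, |h| < |g| on |z| = 1, so by Rouche f has the same number of zeros as g inside |z| < 1
Step 5: g(z) = 6 is a nonzero constant with no zeros inside |z| < 1. Answer = 0

0


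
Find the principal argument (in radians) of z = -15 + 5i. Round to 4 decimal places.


Step 1: z = -15 + 5i
Step 2: arg(z) = atan2(5, -15)
Step 3: arg(z) = 2.8198

2.8198


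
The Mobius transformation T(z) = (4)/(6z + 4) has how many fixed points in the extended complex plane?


Step 1: Fixed points satisfy T(z) = z
Step 2: 6z^2 + 4z - 4 = 0
Step 3: Discriminant = 4^2 - 4*6*(-4) = 112
Step 4: Number of fixed points = 2

2
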